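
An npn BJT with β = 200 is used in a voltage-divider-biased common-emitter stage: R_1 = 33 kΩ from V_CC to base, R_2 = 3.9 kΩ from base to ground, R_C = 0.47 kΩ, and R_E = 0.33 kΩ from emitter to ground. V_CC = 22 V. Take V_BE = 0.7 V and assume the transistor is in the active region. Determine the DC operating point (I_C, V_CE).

Thevenize the base divider: V_Th = V_CC·R_2/(R_1+R_2) = 22×3.9/36.9 = 2.33 V, R_Th = R_1‖R_2 = 3.49 kΩ.
Base-emitter loop: V_Th = I_B·R_Th + V_BE + (β+1)I_B·R_E, so I_B = (2.33 − 0.7) / (3.49 + 201×0.33) = 0.0233 mA.
I_C = β·I_B = 200×0.0233 = 4.66 mA, and I_E = (β+1)I_B = 4.68 mA.
V_CE = V_CC − I_C·R_C − I_E·R_E = 22 − 4.66×0.47 − 4.68×0.33 = 18.3 V.
V_CE = 18.3 V > 0.2 V confirms active-region operation.

I_C ≈ 4.7 mA, V_CE ≈ 18 V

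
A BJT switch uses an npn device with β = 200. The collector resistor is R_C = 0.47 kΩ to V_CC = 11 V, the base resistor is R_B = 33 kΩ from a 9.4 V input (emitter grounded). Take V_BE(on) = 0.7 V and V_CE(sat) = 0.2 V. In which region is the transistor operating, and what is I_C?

Assume active: I_B = (9.4 − 0.7)/33 = 0.264 mA, giving I_C = β·I_B = 52.7 mA.
But then V_CE = 11 − 52.7×0.47 = -13.8 V < V_CE(sat) = 0.2 V — impossible in the active region.
So the transistor is saturated. With V_CE = 0.2 V, I_C = (V_CC − 0.2)/R_C = 10.8/0.47 = 23 mA.
Check: β·I_B = 52.7 mA > I_C = 23 mA, confirming saturation.

saturation; I_C ≈ 23 mA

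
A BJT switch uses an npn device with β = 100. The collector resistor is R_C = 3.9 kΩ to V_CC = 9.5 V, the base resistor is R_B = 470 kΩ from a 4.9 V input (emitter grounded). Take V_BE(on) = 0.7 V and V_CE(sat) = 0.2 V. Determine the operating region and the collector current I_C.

Assume active. Base-emitter loop: I_B = (V_BB − V_BE)/R_B = (4.9 − 0.7)/470 = 0.00894 mA.
I_C = β·I_B = 100×0.00894 = 0.894 mA.
V_CE = V_CC − I_C·R_C = 9.5 − 0.894×3.9 = 6.01 V > V_CE(sat), so the active-region assumption holds.

active; I_C ≈ 0.89 mA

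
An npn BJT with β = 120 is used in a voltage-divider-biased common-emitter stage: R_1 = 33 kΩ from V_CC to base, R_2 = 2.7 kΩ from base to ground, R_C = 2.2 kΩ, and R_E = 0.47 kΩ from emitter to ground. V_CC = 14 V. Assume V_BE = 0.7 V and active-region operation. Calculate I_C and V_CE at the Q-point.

Thevenize the base divider: V_Th = V_CC·R_2/(R_1+R_2) = 14×2.7/35.7 = 1.06 V, R_Th = R_1‖R_2 = 2.5 kΩ.
Base-emitter loop: V_Th = I_B·R_Th + V_BE + (β+1)I_B·R_E, so I_B = (1.06 − 0.7) / (2.5 + 121×0.47) = 0.00604 mA.
I_C = β·I_B = 120×0.00604 = 0.725 mA, and I_E = (β+1)I_B = 0.731 mA.
V_CE = V_CC − I_C·R_C − I_E·R_E = 14 − 0.725×2.2 − 0.731×0.47 = 12.1 V.
V_CE = 12.1 V > 0.2 V confirms active-region operation.

I_C ≈ 0.73 mA, V_CE ≈ 12 V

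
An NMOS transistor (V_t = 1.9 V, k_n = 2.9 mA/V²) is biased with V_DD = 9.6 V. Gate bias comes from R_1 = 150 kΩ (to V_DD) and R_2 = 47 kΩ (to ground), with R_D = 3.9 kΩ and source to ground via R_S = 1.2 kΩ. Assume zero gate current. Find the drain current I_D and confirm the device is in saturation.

I_D ≈ 0.1 mA

V_G = V_DD·R_2/(R_1+R_2) = 9.6×47/197 = 2.29 V.
Assume saturation: I_D = (k_n/2)(V_GS − V_t)² with V_GS = V_G − I_D·R_S = 2.29 − 1.2·I_D.
Substituting gives 2.09·I_D² − 2.36·I_D + 0.221 = 0, with roots I_D = 0.103 or 1.03 mA.
The root I_D = 1.03 mA gives V_GS = 1.06 V ≤ V_t, so take I_D = 0.103 mA.
Then V_GS = 2.17 V and V_DS = V_DD − I_D(R_D+R_S) = 9.6 − 0.103×5.1 = 9.07 V.
Saturation requires V_DS ≥ V_GS − V_t = 0.267 V; 9.07 ≥ 0.267 ✓.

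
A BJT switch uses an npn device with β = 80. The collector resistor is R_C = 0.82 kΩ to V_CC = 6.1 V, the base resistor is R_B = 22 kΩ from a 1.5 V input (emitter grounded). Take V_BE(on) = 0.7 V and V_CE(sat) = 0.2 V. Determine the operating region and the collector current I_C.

Assume active. Base-emitter loop: I_B = (V_BB − V_BE)/R_B = (1.5 − 0.7)/22 = 0.0364 mA.
I_C = β·I_B = 80×0.0364 = 2.91 mA.
V_CE = V_CC − I_C·R_C = 6.1 − 2.91×0.82 = 3.71 V > V_CE(sat), so the active-region assumption holds.

active; I_C ≈ 2.9 mA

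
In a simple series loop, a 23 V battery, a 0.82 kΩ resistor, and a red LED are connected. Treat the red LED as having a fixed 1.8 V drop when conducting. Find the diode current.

I ≈ 26 mA

KVL around the loop: 23 = V_D + I·R = 1.8 + I × 0.82 kΩ.
So I = (23 − 1.8) / 0.82 kΩ = 21.2 / 0.82 = 25.9 mA.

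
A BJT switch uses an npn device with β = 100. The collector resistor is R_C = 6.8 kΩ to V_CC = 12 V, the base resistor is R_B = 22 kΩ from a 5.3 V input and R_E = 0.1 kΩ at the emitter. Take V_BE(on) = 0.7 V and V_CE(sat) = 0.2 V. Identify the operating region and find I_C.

Assume active: I_B = (5.3 − 0.7)/(22 + 101×0.1) = 0.143 mA, I_C = β·I_B = 14.3 mA.
Then V_CE = 12 − 14.3×6.8 − 14.5×0.1 = -86.9 V < 0.2 V — the active assumption fails.
Re-solve with V_CE = 0.2 V. KCL at the emitter: V_E/R_E = (V_BB−0.7−V_E)/R_B + (V_CC−0.2−V_E)/R_C, giving V_E = 0.191 V.
I_C = (V_CC − 0.2 − V_E)/R_C = (11.8 − 0.191)/6.8 = 1.71 mA.
Check: I_B = (4.6 − 0.191)/22 = 0.2 mA, and β·I_B = 20 mA > I_C, confirming saturation.

saturation; I_C ≈ 1.7 mA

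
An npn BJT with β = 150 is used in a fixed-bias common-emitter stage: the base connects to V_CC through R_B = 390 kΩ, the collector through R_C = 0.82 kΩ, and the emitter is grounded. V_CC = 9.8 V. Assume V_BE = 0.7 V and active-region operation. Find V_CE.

Base loop: V_CC = I_B·R_B + V_BE, so I_B = (9.8 − 0.7)/390 kΩ = 0.0233 mA.
In the active region I_C = β·I_B = 150 × 0.0233 = 3.5 mA.
Collector loop: V_CE = V_CC − I_C·R_C = 9.8 − 3.5×0.82 = 6.93 V.
Since V_CE = 6.93 V > V_CE(sat) ≈ 0.2 V, the transistor is in the active region as assumed.

V_CE ≈ 6.9 V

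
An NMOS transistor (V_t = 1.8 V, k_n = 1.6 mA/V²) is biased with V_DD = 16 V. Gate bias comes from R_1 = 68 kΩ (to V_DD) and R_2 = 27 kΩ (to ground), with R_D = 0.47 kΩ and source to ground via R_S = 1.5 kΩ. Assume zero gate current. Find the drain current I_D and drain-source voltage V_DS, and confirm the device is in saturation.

V_G = V_DD·R_2/(R_1+R_2) = 16×27/95 = 4.55 V.
Assume saturation: I_D = (k_n/2)(V_GS − V_t)² with V_GS = V_G − I_D·R_S = 4.55 − 1.5·I_D.
Substituting gives 1.8·I_D² − 7.59·I_D + 6.04 = 0, with roots I_D = 1.06 or 3.16 mA.
The root I_D = 3.16 mA gives V_GS = -0.186 V ≤ V_t, so take I_D = 1.06 mA.
Then V_GS = 2.95 V and V_DS = V_DD − I_D(R_D+R_S) = 16 − 1.06×1.97 = 13.9 V.
Saturation requires V_DS ≥ V_GS − V_t = 1.15 V; 13.9 ≥ 1.15 ✓.

I_D ≈ 1.1 mA, V_DS ≈ 14 V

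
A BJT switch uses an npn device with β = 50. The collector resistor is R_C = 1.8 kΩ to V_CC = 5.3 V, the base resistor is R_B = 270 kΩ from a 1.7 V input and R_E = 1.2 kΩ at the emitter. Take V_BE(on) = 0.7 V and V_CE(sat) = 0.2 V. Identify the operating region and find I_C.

active; I_C ≈ 0.15 mA

Assume active. Base-emitter loop: I_B = (V_BB − V_BE)/(R_B + (β+1)R_E) = (1.7 − 0.7)/(270 + 51×1.2) = 0.00302 mA.
I_C = β·I_B = 50×0.00302 = 0.151 mA.
V_CE = V_CC − I_C·R_C − I_E·R_E = 5.3 − 0.151×1.8 − 0.154×1.2 = 4.84 V > V_CE(sat), so the active-region assumption holds.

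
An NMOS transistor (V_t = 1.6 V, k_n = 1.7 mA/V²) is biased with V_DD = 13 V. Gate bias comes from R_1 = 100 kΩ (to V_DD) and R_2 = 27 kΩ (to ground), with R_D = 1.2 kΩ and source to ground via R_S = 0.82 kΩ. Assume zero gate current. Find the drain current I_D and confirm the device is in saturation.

I_D ≈ 0.49 mA

V_G = V_DD·R_2/(R_1+R_2) = 13×27/127 = 2.76 V.
Assume saturation: I_D = (k_n/2)(V_GS − V_t)² with V_GS = V_G − I_D·R_S = 2.76 − 0.82·I_D.
Substituting gives 0.572·I_D² − 2.62·I_D + 1.15 = 0, with roots I_D = 0.492 or 4.1 mA.
The root I_D = 4.1 mA gives V_GS = -0.595 V ≤ V_t, so take I_D = 0.492 mA.
Then V_GS = 2.36 V and V_DS = V_DD − I_D(R_D+R_S) = 13 − 0.492×2.02 = 12 V.
Saturation requires V_DS ≥ V_GS − V_t = 0.761 V; 12 ≥ 0.761 ✓.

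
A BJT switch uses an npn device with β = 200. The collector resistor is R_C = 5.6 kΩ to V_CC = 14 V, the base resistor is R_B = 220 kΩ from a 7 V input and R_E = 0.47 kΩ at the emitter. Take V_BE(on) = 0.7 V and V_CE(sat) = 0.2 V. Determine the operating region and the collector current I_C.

saturation; I_C ≈ 2.3 mA

Assume active: I_B = (7 − 0.7)/(220 + 201×0.47) = 0.02 mA, I_C = β·I_B = 4.01 mA.
Then V_CE = 14 − 4.01×5.6 − 4.03×0.47 = -10.3 V < 0.2 V — the active assumption fails.
Re-solve with V_CE = 0.2 V. KCL at the emitter: V_E/R_E = (V_BB−0.7−V_E)/R_B + (V_CC−0.2−V_E)/R_C, giving V_E = 1.08 V.
I_C = (V_CC − 0.2 − V_E)/R_C = (13.8 − 1.08)/5.6 = 2.27 mA.
Check: I_B = (6.3 − 1.08)/220 = 0.0237 mA, and β·I_B = 4.75 mA > I_C, confirming saturation.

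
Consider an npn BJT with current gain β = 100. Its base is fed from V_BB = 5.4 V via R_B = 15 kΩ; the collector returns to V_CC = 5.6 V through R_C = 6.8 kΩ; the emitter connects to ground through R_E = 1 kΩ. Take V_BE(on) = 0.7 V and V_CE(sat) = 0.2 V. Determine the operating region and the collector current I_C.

Assume active: I_B = (5.4 − 0.7)/(15 + 101×1) = 0.0405 mA, I_C = β·I_B = 4.05 mA.
Then V_CE = 5.6 − 4.05×6.8 − 4.09×1 = -26 V < 0.2 V — the active assumption fails.
Re-solve with V_CE = 0.2 V. KCL at the emitter: V_E/R_E = (V_BB−0.7−V_E)/R_B + (V_CC−0.2−V_E)/R_C, giving V_E = 0.912 V.
I_C = (V_CC − 0.2 − V_E)/R_C = (5.4 − 0.912)/6.8 = 0.66 mA.
Check: I_B = (4.7 − 0.912)/15 = 0.253 mA, and β·I_B = 25.3 mA > I_C, confirming saturation.

saturation; I_C ≈ 0.66 mA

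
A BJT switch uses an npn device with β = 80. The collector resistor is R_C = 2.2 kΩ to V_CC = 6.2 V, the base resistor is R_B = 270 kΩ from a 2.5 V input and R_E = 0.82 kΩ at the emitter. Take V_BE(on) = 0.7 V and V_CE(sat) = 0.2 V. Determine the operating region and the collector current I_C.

active; I_C ≈ 0.43 mA

Assume active. Base-emitter loop: I_B = (V_BB − V_BE)/(R_B + (β+1)R_E) = (2.5 − 0.7)/(270 + 81×0.82) = 0.00535 mA.
I_C = β·I_B = 80×0.00535 = 0.428 mA.
V_CE = V_CC − I_C·R_C − I_E·R_E = 6.2 − 0.428×2.2 − 0.433×0.82 = 4.9 V > V_CE(sat), so the active-region assumption holds.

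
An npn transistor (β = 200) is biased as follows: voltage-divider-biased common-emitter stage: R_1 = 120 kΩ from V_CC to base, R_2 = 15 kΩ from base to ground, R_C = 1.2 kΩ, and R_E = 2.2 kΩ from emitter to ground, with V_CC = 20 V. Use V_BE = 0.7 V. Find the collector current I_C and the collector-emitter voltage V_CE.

I_C ≈ 0.67 mA, V_CE ≈ 18 V

Thevenize the base divider: V_Th = V_CC·R_2/(R_1+R_2) = 20×15/135 = 2.22 V, R_Th = R_1‖R_2 = 13.3 kΩ.
Base-emitter loop: V_Th = I_B·R_Th + V_BE + (β+1)I_B·R_E, so I_B = (2.22 − 0.7) / (13.3 + 201×2.2) = 0.00334 mA.
I_C = β·I_B = 200×0.00334 = 0.668 mA, and I_E = (β+1)I_B = 0.672 mA.
V_CE = V_CC − I_C·R_C − I_E·R_E = 20 − 0.668×1.2 − 0.672×2.2 = 17.7 V.
V_CE = 17.7 V > 0.2 V confirms active-region operation.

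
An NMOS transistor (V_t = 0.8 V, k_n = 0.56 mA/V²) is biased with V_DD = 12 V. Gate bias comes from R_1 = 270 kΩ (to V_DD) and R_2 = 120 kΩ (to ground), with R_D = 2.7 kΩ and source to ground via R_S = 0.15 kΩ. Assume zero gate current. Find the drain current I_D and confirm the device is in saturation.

I_D ≈ 1.9 mA

V_G = V_DD·R_2/(R_1+R_2) = 12×120/390 = 3.69 V.
Assume saturation: I_D = (k_n/2)(V_GS − V_t)² with V_GS = V_G − I_D·R_S = 3.69 − 0.15·I_D.
Substituting gives 0.0063·I_D² − 1.24·I_D + 2.34 = 0, with roots I_D = 1.9 or 195 mA.
The root I_D = 195 mA gives V_GS = -25.6 V ≤ V_t, so take I_D = 1.9 mA.
Then V_GS = 3.41 V and V_DS = V_DD − I_D(R_D+R_S) = 12 − 1.9×2.85 = 6.58 V.
Saturation requires V_DS ≥ V_GS − V_t = 2.61 V; 6.58 ≥ 2.61 ✓.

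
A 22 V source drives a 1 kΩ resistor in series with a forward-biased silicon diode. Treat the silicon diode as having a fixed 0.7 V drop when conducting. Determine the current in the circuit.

I ≈ 21 mA

KVL around the loop: 22 = V_D + I·R = 0.7 + I × 1 kΩ.
So I = (22 − 0.7) / 1 kΩ = 21.3 / 1 = 21.3 mA.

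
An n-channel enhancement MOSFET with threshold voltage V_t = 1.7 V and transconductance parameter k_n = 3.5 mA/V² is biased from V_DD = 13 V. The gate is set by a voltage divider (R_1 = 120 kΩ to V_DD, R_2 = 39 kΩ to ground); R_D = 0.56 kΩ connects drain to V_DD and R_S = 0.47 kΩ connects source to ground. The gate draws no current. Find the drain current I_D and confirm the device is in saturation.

I_D ≈ 1.3 mA

V_G = V_DD·R_2/(R_1+R_2) = 13×39/159 = 3.19 V.
Assume saturation: I_D = (k_n/2)(V_GS − V_t)² with V_GS = V_G − I_D·R_S = 3.19 − 0.47·I_D.
Substituting gives 0.387·I_D² − 3.45·I_D + 3.88 = 0, with roots I_D = 1.32 or 7.6 mA.
The root I_D = 7.6 mA gives V_GS = -0.384 V ≤ V_t, so take I_D = 1.32 mA.
Then V_GS = 2.57 V and V_DS = V_DD − I_D(R_D+R_S) = 13 − 1.32×1.03 = 11.6 V.
Saturation requires V_DS ≥ V_GS − V_t = 0.868 V; 11.6 ≥ 0.868 ✓.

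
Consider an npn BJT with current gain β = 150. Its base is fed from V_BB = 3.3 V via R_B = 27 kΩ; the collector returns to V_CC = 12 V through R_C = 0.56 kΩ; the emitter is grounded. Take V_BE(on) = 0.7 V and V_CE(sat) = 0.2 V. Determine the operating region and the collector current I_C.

Assume active. Base-emitter loop: I_B = (V_BB − V_BE)/R_B = (3.3 − 0.7)/27 = 0.0963 mA.
I_C = β·I_B = 150×0.0963 = 14.4 mA.
V_CE = V_CC − I_C·R_C = 12 − 14.4×0.56 = 3.91 V > V_CE(sat), so the active-region assumption holds.

active; I_C ≈ 14 mA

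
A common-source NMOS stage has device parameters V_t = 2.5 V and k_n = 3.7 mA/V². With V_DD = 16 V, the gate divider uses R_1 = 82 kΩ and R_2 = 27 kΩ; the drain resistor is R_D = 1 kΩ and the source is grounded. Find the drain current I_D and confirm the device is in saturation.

V_G = V_DD·R_2/(R_1+R_2) = 16×27/109 = 3.96 V. With the source grounded, V_GS = V_G = 3.96 V.
Assume saturation: I_D = (k_n/2)(V_GS − V_t)² = (3.7/2)×(3.96 − 2.5)² = 1.85×1.46² = 3.96 mA.
V_DS = V_DD − I_D·R_D = 16 − 3.96×1 = 12 V.
Saturation requires V_DS ≥ V_GS − V_t = 1.46 V; 12 ≥ 1.46 ✓.

I_D ≈ 4 mA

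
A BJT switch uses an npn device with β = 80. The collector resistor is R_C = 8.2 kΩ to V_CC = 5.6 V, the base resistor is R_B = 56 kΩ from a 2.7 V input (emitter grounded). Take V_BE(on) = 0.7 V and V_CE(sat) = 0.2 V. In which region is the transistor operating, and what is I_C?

saturation; I_C ≈ 0.66 mA

Assume active: I_B = (2.7 − 0.7)/56 = 0.0357 mA, giving I_C = β·I_B = 2.86 mA.
But then V_CE = 5.6 − 2.86×8.2 = -17.8 V < V_CE(sat) = 0.2 V — impossible in the active region.
So the transistor is saturated. With V_CE = 0.2 V, I_C = (V_CC − 0.2)/R_C = 5.4/8.2 = 0.659 mA.
Check: β·I_B = 2.86 mA > I_C = 0.659 mA, confirming saturation.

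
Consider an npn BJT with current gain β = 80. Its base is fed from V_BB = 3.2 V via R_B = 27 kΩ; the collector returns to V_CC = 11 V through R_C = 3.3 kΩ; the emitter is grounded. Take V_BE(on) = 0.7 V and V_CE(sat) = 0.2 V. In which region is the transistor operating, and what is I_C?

saturation; I_C ≈ 3.3 mA

Assume active: I_B = (3.2 − 0.7)/27 = 0.0926 mA, giving I_C = β·I_B = 7.41 mA.
But then V_CE = 11 − 7.41×3.3 = -13.4 V < V_CE(sat) = 0.2 V — impossible in the active region.
So the transistor is saturated. With V_CE = 0.2 V, I_C = (V_CC − 0.2)/R_C = 10.8/3.3 = 3.27 mA.
Check: β·I_B = 7.41 mA > I_C = 3.27 mA, confirming saturation.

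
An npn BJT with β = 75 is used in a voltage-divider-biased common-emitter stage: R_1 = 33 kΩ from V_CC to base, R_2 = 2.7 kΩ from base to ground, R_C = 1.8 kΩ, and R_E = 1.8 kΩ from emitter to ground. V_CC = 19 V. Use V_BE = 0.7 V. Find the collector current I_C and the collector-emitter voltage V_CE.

Thevenize the base divider: V_Th = V_CC·R_2/(R_1+R_2) = 19×2.7/35.7 = 1.44 V, R_Th = R_1‖R_2 = 2.5 kΩ.
Base-emitter loop: V_Th = I_B·R_Th + V_BE + (β+1)I_B·R_E, so I_B = (1.44 − 0.7) / (2.5 + 76×1.8) = 0.00529 mA.
I_C = β·I_B = 75×0.00529 = 0.397 mA, and I_E = (β+1)I_B = 0.402 mA.
V_CE = V_CC − I_C·R_C − I_E·R_E = 19 − 0.397×1.8 − 0.402×1.8 = 17.6 V.
V_CE = 17.6 V > 0.2 V confirms active-region operation.

I_C ≈ 0.4 mA, V_CE ≈ 18 V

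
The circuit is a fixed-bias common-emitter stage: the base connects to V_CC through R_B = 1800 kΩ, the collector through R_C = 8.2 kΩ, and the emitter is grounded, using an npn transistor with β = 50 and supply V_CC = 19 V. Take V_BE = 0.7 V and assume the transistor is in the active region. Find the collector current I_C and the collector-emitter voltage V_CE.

Base loop: V_CC = I_B·R_B + V_BE, so I_B = (19 − 0.7)/1800 kΩ = 0.0102 mA.
In the active region I_C = β·I_B = 50 × 0.0102 = 0.508 mA.
Collector loop: V_CE = V_CC − I_C·R_C = 19 − 0.508×8.2 = 14.8 V.
Since V_CE = 14.8 V > V_CE(sat) ≈ 0.2 V, the transistor is in the active region as assumed.

I_C ≈ 0.51 mA, V_CE ≈ 15 V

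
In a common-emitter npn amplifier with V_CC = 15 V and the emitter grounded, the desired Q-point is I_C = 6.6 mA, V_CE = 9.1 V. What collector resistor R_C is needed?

Collector loop: V_CC = I_C·R_C + V_CE.
R_C = (V_CC − V_CE)/I_C = (15 − 9.1)/6.6 = 0.894 kΩ.

R_C ≈ 0.89 kΩ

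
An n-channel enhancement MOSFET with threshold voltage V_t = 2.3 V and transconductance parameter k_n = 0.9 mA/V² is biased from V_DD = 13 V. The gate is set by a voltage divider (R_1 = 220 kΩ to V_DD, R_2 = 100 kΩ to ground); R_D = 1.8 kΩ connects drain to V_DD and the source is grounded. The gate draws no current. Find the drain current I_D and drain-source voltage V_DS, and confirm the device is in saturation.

V_G = V_DD·R_2/(R_1+R_2) = 13×100/320 = 4.06 V. With the source grounded, V_GS = V_G = 4.06 V.
Assume saturation: I_D = (k_n/2)(V_GS − V_t)² = (0.9/2)×(4.06 − 2.3)² = 0.45×1.76² = 1.4 mA.
V_DS = V_DD − I_D·R_D = 13 − 1.4×1.8 = 10.5 V.
Saturation requires V_DS ≥ V_GS − V_t = 1.76 V; 10.5 ≥ 1.76 ✓.

I_D ≈ 1.4 mA, V_DS ≈ 10 V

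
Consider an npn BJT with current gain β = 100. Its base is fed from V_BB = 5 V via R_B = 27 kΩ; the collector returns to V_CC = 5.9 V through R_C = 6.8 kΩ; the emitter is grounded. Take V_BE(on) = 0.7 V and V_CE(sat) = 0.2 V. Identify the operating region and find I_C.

saturation; I_C ≈ 0.84 mA

Assume active: I_B = (5 − 0.7)/27 = 0.159 mA, giving I_C = β·I_B = 15.9 mA.
But then V_CE = 5.9 − 15.9×6.8 = -102 V < V_CE(sat) = 0.2 V — impossible in the active region.
So the transistor is saturated. With V_CE = 0.2 V, I_C = (V_CC − 0.2)/R_C = 5.7/6.8 = 0.838 mA.
Check: β·I_B = 15.9 mA > I_C = 0.838 mA, confirming saturation.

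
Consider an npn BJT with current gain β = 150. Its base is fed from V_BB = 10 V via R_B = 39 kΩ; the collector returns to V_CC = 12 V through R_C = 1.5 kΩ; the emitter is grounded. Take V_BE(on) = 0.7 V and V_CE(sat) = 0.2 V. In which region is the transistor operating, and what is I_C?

saturation; I_C ≈ 7.9 mA

Assume active: I_B = (10 − 0.7)/39 = 0.238 mA, giving I_C = β·I_B = 35.8 mA.
But then V_CE = 12 − 35.8×1.5 = -41.7 V < V_CE(sat) = 0.2 V — impossible in the active region.
So the transistor is saturated. With V_CE = 0.2 V, I_C = (V_CC − 0.2)/R_C = 11.8/1.5 = 7.87 mA.
Check: β·I_B = 35.8 mA > I_C = 7.87 mA, confirming saturation.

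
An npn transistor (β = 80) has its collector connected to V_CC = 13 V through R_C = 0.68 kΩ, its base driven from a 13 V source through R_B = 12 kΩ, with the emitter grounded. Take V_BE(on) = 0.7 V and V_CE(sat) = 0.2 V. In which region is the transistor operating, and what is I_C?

Assume active: I_B = (13 − 0.7)/12 = 1.03 mA, giving I_C = β·I_B = 82 mA.
But then V_CE = 13 − 82×0.68 = -42.8 V < V_CE(sat) = 0.2 V — impossible in the active region.
So the transistor is saturated. With V_CE = 0.2 V, I_C = (V_CC − 0.2)/R_C = 12.8/0.68 = 18.8 mA.
Check: β·I_B = 82 mA > I_C = 18.8 mA, confirming saturation.

saturation; I_C ≈ 19 mA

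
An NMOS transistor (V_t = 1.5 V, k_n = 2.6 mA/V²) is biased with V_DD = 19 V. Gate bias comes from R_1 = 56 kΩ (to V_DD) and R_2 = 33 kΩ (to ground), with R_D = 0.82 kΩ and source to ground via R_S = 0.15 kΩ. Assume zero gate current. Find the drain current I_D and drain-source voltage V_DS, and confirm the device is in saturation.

V_G = V_DD·R_2/(R_1+R_2) = 19×33/89 = 7.04 V.
Assume saturation: I_D = (k_n/2)(V_GS − V_t)² with V_GS = V_G − I_D·R_S = 7.04 − 0.15·I_D.
Substituting gives 0.0292·I_D² − 3.16·I_D + 40 = 0, with roots I_D = 14.6 or 93.5 mA.
The root I_D = 93.5 mA gives V_GS = -6.98 V ≤ V_t, so take I_D = 14.6 mA.
Then V_GS = 4.85 V and V_DS = V_DD − I_D(R_D+R_S) = 19 − 14.6×0.97 = 4.82 V.
Saturation requires V_DS ≥ V_GS − V_t = 3.35 V; 4.82 ≥ 3.35 ✓.

I_D ≈ 15 mA, V_DS ≈ 4.8 V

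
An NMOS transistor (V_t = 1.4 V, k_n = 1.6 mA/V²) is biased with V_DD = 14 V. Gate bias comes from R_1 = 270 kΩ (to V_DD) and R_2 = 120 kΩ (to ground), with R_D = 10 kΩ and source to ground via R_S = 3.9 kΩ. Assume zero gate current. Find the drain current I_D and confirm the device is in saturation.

V_G = V_DD·R_2/(R_1+R_2) = 14×120/390 = 4.31 V.
Assume saturation: I_D = (k_n/2)(V_GS − V_t)² with V_GS = V_G − I_D·R_S = 4.31 − 3.9·I_D.
Substituting gives 12.2·I_D² − 19.1·I_D + 6.76 = 0, with roots I_D = 0.536 or 1.04 mA.
The root I_D = 1.04 mA gives V_GS = 0.261 V ≤ V_t, so take I_D = 0.536 mA.
Then V_GS = 2.22 V and V_DS = V_DD − I_D(R_D+R_S) = 14 − 0.536×13.9 = 6.55 V.
Saturation requires V_DS ≥ V_GS − V_t = 0.818 V; 6.55 ≥ 0.818 ✓.

I_D ≈ 0.54 mA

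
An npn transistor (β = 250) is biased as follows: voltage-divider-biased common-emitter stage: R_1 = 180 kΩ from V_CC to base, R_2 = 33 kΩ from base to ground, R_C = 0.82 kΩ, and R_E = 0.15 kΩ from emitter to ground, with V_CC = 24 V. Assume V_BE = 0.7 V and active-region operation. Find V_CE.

Thevenize the base divider: V_Th = V_CC·R_2/(R_1+R_2) = 24×33/213 = 3.72 V, R_Th = R_1‖R_2 = 27.9 kΩ.
Base-emitter loop: V_Th = I_B·R_Th + V_BE + (β+1)I_B·R_E, so I_B = (3.72 − 0.7) / (27.9 + 251×0.15) = 0.0461 mA.
I_C = β·I_B = 250×0.0461 = 11.5 mA, and I_E = (β+1)I_B = 11.6 mA.
V_CE = V_CC − I_C·R_C − I_E·R_E = 24 − 11.5×0.82 − 11.6×0.15 = 12.8 V.
V_CE = 12.8 V > 0.2 V confirms active-region operation.

V_CE ≈ 13 V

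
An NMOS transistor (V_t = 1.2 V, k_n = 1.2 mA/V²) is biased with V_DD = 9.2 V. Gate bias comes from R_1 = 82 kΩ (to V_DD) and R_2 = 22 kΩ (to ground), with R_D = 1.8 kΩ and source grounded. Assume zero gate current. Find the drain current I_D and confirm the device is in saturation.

V_G = V_DD·R_2/(R_1+R_2) = 9.2×22/104 = 1.95 V. With the source grounded, V_GS = V_G = 1.95 V.
Assume saturation: I_D = (k_n/2)(V_GS − V_t)² = (1.2/2)×(1.95 − 1.2)² = 0.6×0.746² = 0.334 mA.
V_DS = V_DD − I_D·R_D = 9.2 − 0.334×1.8 = 8.6 V.
Saturation requires V_DS ≥ V_GS − V_t = 0.746 V; 8.6 ≥ 0.746 ✓.

I_D ≈ 0.33 mA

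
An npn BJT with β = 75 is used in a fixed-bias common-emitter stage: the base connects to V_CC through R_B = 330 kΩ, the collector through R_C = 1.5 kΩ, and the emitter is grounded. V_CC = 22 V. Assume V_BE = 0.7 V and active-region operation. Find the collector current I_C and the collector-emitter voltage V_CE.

Base loop: V_CC = I_B·R_B + V_BE, so I_B = (22 − 0.7)/330 kΩ = 0.0645 mA.
In the active region I_C = β·I_B = 75 × 0.0645 = 4.84 mA.
Collector loop: V_CE = V_CC − I_C·R_C = 22 − 4.84×1.5 = 14.7 V.
Since V_CE = 14.7 V > V_CE(sat) ≈ 0.2 V, the transistor is in the active region as assumed.

I_C ≈ 4.8 mA, V_CE ≈ 15 V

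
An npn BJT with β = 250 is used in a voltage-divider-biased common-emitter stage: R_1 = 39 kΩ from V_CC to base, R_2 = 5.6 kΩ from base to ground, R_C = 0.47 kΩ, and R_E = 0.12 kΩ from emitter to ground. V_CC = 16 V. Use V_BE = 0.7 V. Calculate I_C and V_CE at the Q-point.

I_C ≈ 9.3 mA, V_CE ≈ 10 V

Thevenize the base divider: V_Th = V_CC·R_2/(R_1+R_2) = 16×5.6/44.6 = 2.01 V, R_Th = R_1‖R_2 = 4.9 kΩ.
Base-emitter loop: V_Th = I_B·R_Th + V_BE + (β+1)I_B·R_E, so I_B = (2.01 − 0.7) / (4.9 + 251×0.12) = 0.0374 mA.
I_C = β·I_B = 250×0.0374 = 9.35 mA, and I_E = (β+1)I_B = 9.38 mA.
V_CE = V_CC − I_C·R_C − I_E·R_E = 16 − 9.35×0.47 − 9.38×0.12 = 10.5 V.
V_CE = 10.5 V > 0.2 V confirms active-region operation.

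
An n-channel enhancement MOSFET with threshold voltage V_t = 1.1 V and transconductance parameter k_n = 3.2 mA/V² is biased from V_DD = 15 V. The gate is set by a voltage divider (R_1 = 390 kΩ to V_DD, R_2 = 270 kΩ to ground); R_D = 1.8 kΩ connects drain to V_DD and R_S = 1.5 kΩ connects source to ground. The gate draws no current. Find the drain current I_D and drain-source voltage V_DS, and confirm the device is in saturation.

I_D ≈ 2.5 mA, V_DS ≈ 6.7 V

V_G = V_DD·R_2/(R_1+R_2) = 15×270/660 = 6.14 V.
Assume saturation: I_D = (k_n/2)(V_GS − V_t)² with V_GS = V_G − I_D·R_S = 6.14 − 1.5·I_D.
Substituting gives 3.6·I_D² − 25.2·I_D + 40.6 = 0, with roots I_D = 2.52 or 4.47 mA.
The root I_D = 4.47 mA gives V_GS = -0.572 V ≤ V_t, so take I_D = 2.52 mA.
Then V_GS = 2.36 V and V_DS = V_DD − I_D(R_D+R_S) = 15 − 2.52×3.3 = 6.68 V.
Saturation requires V_DS ≥ V_GS − V_t = 1.26 V; 6.68 ≥ 1.26 ✓.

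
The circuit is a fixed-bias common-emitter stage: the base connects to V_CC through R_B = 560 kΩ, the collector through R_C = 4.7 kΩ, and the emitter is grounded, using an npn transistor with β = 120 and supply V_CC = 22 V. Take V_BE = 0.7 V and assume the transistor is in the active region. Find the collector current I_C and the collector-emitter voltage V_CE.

Base loop: V_CC = I_B·R_B + V_BE, so I_B = (22 − 0.7)/560 kΩ = 0.038 mA.
In the active region I_C = β·I_B = 120 × 0.038 = 4.56 mA.
Collector loop: V_CE = V_CC − I_C·R_C = 22 − 4.56×4.7 = 0.548 V.
Since V_CE = 0.548 V > V_CE(sat) ≈ 0.2 V, the transistor is in the active region as assumed.

I_C ≈ 4.6 mA, V_CE ≈ 0.55 V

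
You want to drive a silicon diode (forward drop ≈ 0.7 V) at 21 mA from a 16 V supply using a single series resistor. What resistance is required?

The resistor drops V_S − V_D = 16 − 0.7 = 15.3 V at 21 mA.
R = 15.3 V / 21 mA = 0.729 kΩ.

R ≈ 0.73 kΩ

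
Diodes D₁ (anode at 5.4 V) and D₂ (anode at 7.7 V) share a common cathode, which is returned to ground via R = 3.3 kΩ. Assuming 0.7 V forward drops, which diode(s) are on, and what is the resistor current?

Only D₂ conducts; I_R ≈ 2.1 mA

Assume both conduct. Then node N would need to be at both 5.4−0.7 = 4.7 V and 7.7−0.7 = 7 V, which is impossible.
Assume only D₂ conducts: V_N = 7.7 − 0.7 = 7 V, so I_R = 7/3.3 = 2.12 mA.
Check D₁: its anode-to-cathode voltage is 5.4 − 7 = -1.6 V < 0.7 V, so it is off. The assumption is consistent.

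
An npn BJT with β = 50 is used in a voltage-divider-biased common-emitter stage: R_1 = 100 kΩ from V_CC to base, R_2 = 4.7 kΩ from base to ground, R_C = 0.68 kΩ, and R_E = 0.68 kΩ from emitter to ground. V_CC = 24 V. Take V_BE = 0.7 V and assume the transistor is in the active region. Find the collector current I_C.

Thevenize the base divider: V_Th = V_CC·R_2/(R_1+R_2) = 24×4.7/105 = 1.08 V, R_Th = R_1‖R_2 = 4.49 kΩ.
Base-emitter loop: V_Th = I_B·R_Th + V_BE + (β+1)I_B·R_E, so I_B = (1.08 − 0.7) / (4.49 + 51×0.68) = 0.00963 mA.
I_C = β·I_B = 50×0.00963 = 0.482 mA, and I_E = (β+1)I_B = 0.491 mA.
V_CE = V_CC − I_C·R_C − I_E·R_E = 24 − 0.482×0.68 − 0.491×0.68 = 23.3 V.
V_CE = 23.3 V > 0.2 V confirms active-region operation.

I_C ≈ 0.48 mA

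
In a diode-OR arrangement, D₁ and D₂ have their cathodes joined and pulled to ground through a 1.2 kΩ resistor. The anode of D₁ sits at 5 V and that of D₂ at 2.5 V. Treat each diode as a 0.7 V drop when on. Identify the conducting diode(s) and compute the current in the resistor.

Only D₁ conducts; I_R ≈ 3.6 mA

Assume both conduct. Then node N would need to be at both 5−0.7 = 4.3 V and 2.5−0.7 = 1.8 V, which is impossible.
Assume only D₁ conducts: V_N = 5 − 0.7 = 4.3 V, so I_R = 4.3/1.2 = 3.58 mA.
Check D₂: its anode-to-cathode voltage is 2.5 − 4.3 = -1.8 V < 0.7 V, so it is off. The assumption is consistent.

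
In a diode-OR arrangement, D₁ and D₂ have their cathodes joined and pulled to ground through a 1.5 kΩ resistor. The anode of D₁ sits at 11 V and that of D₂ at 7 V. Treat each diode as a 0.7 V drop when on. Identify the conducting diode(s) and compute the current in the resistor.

Only D₁ conducts; I_R ≈ 6.9 mA

Assume both conduct. Then node N would need to be at both 11−0.7 = 10.3 V and 7−0.7 = 6.3 V, which is impossible.
Assume only D₁ conducts: V_N = 11 − 0.7 = 10.3 V, so I_R = 10.3/1.5 = 6.87 mA.
Check D₂: its anode-to-cathode voltage is 7 − 10.3 = -3.3 V < 0.7 V, so it is off. The assumption is consistent.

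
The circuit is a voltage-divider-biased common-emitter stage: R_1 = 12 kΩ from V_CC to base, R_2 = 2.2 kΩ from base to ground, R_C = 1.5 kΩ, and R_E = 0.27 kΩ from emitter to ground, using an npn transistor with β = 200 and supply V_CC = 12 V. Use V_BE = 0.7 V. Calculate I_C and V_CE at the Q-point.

I_C ≈ 4.1 mA, V_CE ≈ 4.7 V

Thevenize the base divider: V_Th = V_CC·R_2/(R_1+R_2) = 12×2.2/14.2 = 1.86 V, R_Th = R_1‖R_2 = 1.86 kΩ.
Base-emitter loop: V_Th = I_B·R_Th + V_BE + (β+1)I_B·R_E, so I_B = (1.86 − 0.7) / (1.86 + 201×0.27) = 0.0207 mA.
I_C = β·I_B = 200×0.0207 = 4.13 mA, and I_E = (β+1)I_B = 4.15 mA.
V_CE = V_CC − I_C·R_C − I_E·R_E = 12 − 4.13×1.5 − 4.15×0.27 = 4.68 V.
V_CE = 4.68 V > 0.2 V confirms active-region operation.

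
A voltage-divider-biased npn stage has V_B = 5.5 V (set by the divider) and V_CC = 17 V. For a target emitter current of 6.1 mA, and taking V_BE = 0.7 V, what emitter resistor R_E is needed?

V_E = V_B − V_BE = 5.5 − 0.7 = 4.8 V.
R_E = V_E / I_E = 4.8 / 6.1 = 0.787 kΩ.

R_E ≈ 0.79 kΩ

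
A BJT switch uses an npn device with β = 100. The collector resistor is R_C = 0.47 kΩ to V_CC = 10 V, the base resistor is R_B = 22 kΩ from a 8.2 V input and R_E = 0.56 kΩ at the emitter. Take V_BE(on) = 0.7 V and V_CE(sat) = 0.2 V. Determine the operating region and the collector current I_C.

Assume active: I_B = (8.2 − 0.7)/(22 + 101×0.56) = 0.0955 mA, I_C = β·I_B = 9.55 mA.
Then V_CE = 10 − 9.55×0.47 − 9.64×0.56 = 0.113 V < 0.2 V — the active assumption fails.
Re-solve with V_CE = 0.2 V. KCL at the emitter: V_E/R_E = (V_BB−0.7−V_E)/R_B + (V_CC−0.2−V_E)/R_C, giving V_E = 5.35 V.
I_C = (V_CC − 0.2 − V_E)/R_C = (9.8 − 5.35)/0.47 = 9.46 mA.
Check: I_B = (7.5 − 5.35)/22 = 0.0976 mA, and β·I_B = 9.76 mA > I_C, confirming saturation.

saturation; I_C ≈ 9.5 mA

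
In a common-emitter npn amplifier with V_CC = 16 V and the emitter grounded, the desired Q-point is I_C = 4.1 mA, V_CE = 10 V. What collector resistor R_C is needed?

R_C ≈ 1.5 kΩ

Collector loop: V_CC = I_C·R_C + V_CE.
R_C = (V_CC − V_CE)/I_C = (16 − 10)/4.1 = 1.46 kΩ.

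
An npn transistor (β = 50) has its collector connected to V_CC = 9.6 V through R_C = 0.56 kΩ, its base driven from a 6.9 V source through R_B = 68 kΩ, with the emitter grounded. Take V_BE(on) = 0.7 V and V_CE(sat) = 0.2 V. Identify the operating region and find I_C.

active; I_C ≈ 4.6 mA

Assume active. Base-emitter loop: I_B = (V_BB − V_BE)/R_B = (6.9 − 0.7)/68 = 0.0912 mA.
I_C = β·I_B = 50×0.0912 = 4.56 mA.
V_CE = V_CC − I_C·R_C = 9.6 − 4.56×0.56 = 7.05 V > V_CE(sat), so the active-region assumption holds.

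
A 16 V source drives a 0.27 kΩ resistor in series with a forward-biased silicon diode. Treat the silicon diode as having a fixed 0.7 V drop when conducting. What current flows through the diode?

KVL around the loop: 16 = V_D + I·R = 0.7 + I × 0.27 kΩ.
So I = (16 − 0.7) / 0.27 kΩ = 15.3 / 0.27 = 56.7 mA.

I ≈ 57 mA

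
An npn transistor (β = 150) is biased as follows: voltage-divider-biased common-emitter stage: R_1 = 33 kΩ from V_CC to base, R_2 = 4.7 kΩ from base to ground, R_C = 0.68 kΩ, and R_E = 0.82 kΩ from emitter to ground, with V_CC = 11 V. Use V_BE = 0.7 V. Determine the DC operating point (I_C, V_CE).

I_C ≈ 0.79 mA, V_CE ≈ 9.8 V

Thevenize the base divider: V_Th = V_CC·R_2/(R_1+R_2) = 11×4.7/37.7 = 1.37 V, R_Th = R_1‖R_2 = 4.11 kΩ.
Base-emitter loop: V_Th = I_B·R_Th + V_BE + (β+1)I_B·R_E, so I_B = (1.37 − 0.7) / (4.11 + 151×0.82) = 0.00525 mA.
I_C = β·I_B = 150×0.00525 = 0.787 mA, and I_E = (β+1)I_B = 0.792 mA.
V_CE = V_CC − I_C·R_C − I_E·R_E = 11 − 0.787×0.68 − 0.792×0.82 = 9.81 V.
V_CE = 9.81 V > 0.2 V confirms active-region operation.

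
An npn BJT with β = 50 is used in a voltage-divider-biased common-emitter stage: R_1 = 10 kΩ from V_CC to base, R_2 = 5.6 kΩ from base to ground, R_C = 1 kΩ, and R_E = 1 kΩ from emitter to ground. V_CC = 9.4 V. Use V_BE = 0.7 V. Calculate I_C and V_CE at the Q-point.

Thevenize the base divider: V_Th = V_CC·R_2/(R_1+R_2) = 9.4×5.6/15.6 = 3.37 V, R_Th = R_1‖R_2 = 3.59 kΩ.
Base-emitter loop: V_Th = I_B·R_Th + V_BE + (β+1)I_B·R_E, so I_B = (3.37 − 0.7) / (3.59 + 51×1) = 0.049 mA.
I_C = β·I_B = 50×0.049 = 2.45 mA, and I_E = (β+1)I_B = 2.5 mA.
V_CE = V_CC − I_C·R_C − I_E·R_E = 9.4 − 2.45×1 − 2.5×1 = 4.45 V.
V_CE = 4.45 V > 0.2 V confirms active-region operation.

I_C ≈ 2.4 mA, V_CE ≈ 4.5 V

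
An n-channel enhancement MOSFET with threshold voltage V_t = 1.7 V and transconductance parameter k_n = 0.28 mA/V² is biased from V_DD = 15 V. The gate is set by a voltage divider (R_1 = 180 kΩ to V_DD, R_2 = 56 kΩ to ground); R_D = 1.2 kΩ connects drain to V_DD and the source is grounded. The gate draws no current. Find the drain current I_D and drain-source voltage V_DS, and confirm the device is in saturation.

V_G = V_DD·R_2/(R_1+R_2) = 15×56/236 = 3.56 V. With the source grounded, V_GS = V_G = 3.56 V.
Assume saturation: I_D = (k_n/2)(V_GS − V_t)² = (0.28/2)×(3.56 − 1.7)² = 0.14×1.86² = 0.484 mA.
V_DS = V_DD − I_D·R_D = 15 − 0.484×1.2 = 14.4 V.
Saturation requires V_DS ≥ V_GS − V_t = 1.86 V; 14.4 ≥ 1.86 ✓.

I_D ≈ 0.48 mA, V_DS ≈ 14 V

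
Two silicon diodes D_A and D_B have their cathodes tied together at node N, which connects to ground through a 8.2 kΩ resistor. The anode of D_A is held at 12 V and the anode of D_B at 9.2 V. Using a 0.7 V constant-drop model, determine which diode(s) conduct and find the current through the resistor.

Assume both conduct. Then node N would need to be at both 12−0.7 = 11.3 V and 9.2−0.7 = 8.5 V, which is impossible.
Assume only D_A conducts: V_N = 12 − 0.7 = 11.3 V, so I_R = 11.3/8.2 = 1.38 mA.
Check D_B: its anode-to-cathode voltage is 9.2 − 11.3 = -2.1 V < 0.7 V, so it is off. The assumption is consistent.

Only D_A conducts; I_R ≈ 1.4 mA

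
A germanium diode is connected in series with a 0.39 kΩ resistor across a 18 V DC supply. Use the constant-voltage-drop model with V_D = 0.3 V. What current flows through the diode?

KVL around the loop: 18 = V_D + I·R = 0.3 + I × 0.39 kΩ.
So I = (18 − 0.3) / 0.39 kΩ = 17.7 / 0.39 = 45.4 mA.

I ≈ 45 mA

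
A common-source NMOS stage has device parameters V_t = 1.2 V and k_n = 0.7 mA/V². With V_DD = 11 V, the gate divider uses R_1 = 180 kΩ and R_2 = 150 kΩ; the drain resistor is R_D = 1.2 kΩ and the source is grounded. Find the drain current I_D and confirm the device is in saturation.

I_D ≈ 5.1 mA

V_G = V_DD·R_2/(R_1+R_2) = 11×150/330 = 5 V. With the source grounded, V_GS = V_G = 5 V.
Assume saturation: I_D = (k_n/2)(V_GS − V_t)² = (0.7/2)×(5 − 1.2)² = 0.35×3.8² = 5.05 mA.
V_DS = V_DD − I_D·R_D = 11 − 5.05×1.2 = 4.94 V.
Saturation requires V_DS ≥ V_GS − V_t = 3.8 V; 4.94 ≥ 3.8 ✓.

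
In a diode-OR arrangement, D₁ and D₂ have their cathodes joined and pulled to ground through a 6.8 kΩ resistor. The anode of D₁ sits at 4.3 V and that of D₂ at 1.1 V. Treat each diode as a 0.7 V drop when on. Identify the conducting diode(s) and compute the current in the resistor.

Assume both conduct. Then node N would need to be at both 4.3−0.7 = 3.6 V and 1.1−0.7 = 0.4 V, which is impossible.
Assume only D₁ conducts: V_N = 4.3 − 0.7 = 3.6 V, so I_R = 3.6/6.8 = 0.529 mA.
Check D₂: its anode-to-cathode voltage is 1.1 − 3.6 = -2.5 V < 0.7 V, so it is off. The assumption is consistent.

Only D₁ conducts; I_R ≈ 0.53 mA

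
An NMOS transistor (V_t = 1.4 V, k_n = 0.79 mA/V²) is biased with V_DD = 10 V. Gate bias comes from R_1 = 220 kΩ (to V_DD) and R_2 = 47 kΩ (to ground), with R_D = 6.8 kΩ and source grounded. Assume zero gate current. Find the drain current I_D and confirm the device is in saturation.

V_G = V_DD·R_2/(R_1+R_2) = 10×47/267 = 1.76 V. With the source grounded, V_GS = V_G = 1.76 V.
Assume saturation: I_D = (k_n/2)(V_GS − V_t)² = (0.79/2)×(1.76 − 1.4)² = 0.395×0.36² = 0.0513 mA.
V_DS = V_DD − I_D·R_D = 10 − 0.0513×6.8 = 9.65 V.
Saturation requires V_DS ≥ V_GS − V_t = 0.36 V; 9.65 ≥ 0.36 ✓.

I_D ≈ 0.051 mA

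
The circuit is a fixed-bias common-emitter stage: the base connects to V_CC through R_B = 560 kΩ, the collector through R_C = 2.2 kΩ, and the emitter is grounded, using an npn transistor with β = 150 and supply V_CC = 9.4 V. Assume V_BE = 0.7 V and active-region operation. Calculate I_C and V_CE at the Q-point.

I_C ≈ 2.3 mA, V_CE ≈ 4.3 V

Base loop: V_CC = I_B·R_B + V_BE, so I_B = (9.4 − 0.7)/560 kΩ = 0.0155 mA.
In the active region I_C = β·I_B = 150 × 0.0155 = 2.33 mA.
Collector loop: V_CE = V_CC − I_C·R_C = 9.4 − 2.33×2.2 = 4.27 V.
Since V_CE = 4.27 V > V_CE(sat) ≈ 0.2 V, the transistor is in the active region as assumed.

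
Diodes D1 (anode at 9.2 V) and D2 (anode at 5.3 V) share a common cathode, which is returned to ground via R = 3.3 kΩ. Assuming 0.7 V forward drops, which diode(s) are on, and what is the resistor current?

Only D1 conducts; I_R ≈ 2.6 mA

Assume both conduct. Then node N would need to be at both 9.2−0.7 = 8.5 V and 5.3−0.7 = 4.6 V, which is impossible.
Assume only D1 conducts: V_N = 9.2 − 0.7 = 8.5 V, so I_R = 8.5/3.3 = 2.58 mA.
Check D2: its anode-to-cathode voltage is 5.3 − 8.5 = -3.2 V < 0.7 V, so it is off. The assumption is consistent.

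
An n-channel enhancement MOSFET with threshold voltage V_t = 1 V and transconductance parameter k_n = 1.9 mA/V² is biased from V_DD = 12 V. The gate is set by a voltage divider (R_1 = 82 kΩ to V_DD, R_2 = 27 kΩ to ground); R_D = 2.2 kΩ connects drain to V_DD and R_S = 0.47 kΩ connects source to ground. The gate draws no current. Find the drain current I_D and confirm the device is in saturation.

I_D ≈ 1.5 mA

V_G = V_DD·R_2/(R_1+R_2) = 12×27/109 = 2.97 V.
Assume saturation: I_D = (k_n/2)(V_GS − V_t)² with V_GS = V_G − I_D·R_S = 2.97 − 0.47·I_D.
Substituting gives 0.21·I_D² − 2.76·I_D + 3.7 = 0, with roots I_D = 1.51 or 11.6 mA.
The root I_D = 11.6 mA gives V_GS = -2.5 V ≤ V_t, so take I_D = 1.51 mA.
Then V_GS = 2.26 V and V_DS = V_DD − I_D(R_D+R_S) = 12 − 1.51×2.67 = 7.96 V.
Saturation requires V_DS ≥ V_GS − V_t = 1.26 V; 7.96 ≥ 1.26 ✓.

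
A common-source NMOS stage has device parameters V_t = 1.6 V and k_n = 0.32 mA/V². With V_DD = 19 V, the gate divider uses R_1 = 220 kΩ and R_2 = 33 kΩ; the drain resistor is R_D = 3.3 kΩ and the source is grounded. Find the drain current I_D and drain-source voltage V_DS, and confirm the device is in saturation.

I_D ≈ 0.12 mA, V_DS ≈ 19 V

V_G = V_DD·R_2/(R_1+R_2) = 19×33/253 = 2.48 V. With the source grounded, V_GS = V_G = 2.48 V.
Assume saturation: I_D = (k_n/2)(V_GS − V_t)² = (0.32/2)×(2.48 − 1.6)² = 0.16×0.878² = 0.123 mA.
V_DS = V_DD − I_D·R_D = 19 − 0.123×3.3 = 18.6 V.
Saturation requires V_DS ≥ V_GS − V_t = 0.878 V; 18.6 ≥ 0.878 ✓.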